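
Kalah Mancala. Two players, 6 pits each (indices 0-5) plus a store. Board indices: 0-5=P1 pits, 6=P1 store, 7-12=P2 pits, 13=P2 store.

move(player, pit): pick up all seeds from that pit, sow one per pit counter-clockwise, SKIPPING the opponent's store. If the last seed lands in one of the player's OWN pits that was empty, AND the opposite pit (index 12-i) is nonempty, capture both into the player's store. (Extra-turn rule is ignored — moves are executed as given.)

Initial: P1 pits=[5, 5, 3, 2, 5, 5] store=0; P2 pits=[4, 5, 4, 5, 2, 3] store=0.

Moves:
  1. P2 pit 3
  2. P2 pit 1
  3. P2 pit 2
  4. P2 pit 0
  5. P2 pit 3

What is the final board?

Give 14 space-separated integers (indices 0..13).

Move 1: P2 pit3 -> P1=[6,6,3,2,5,5](0) P2=[4,5,4,0,3,4](1)
Move 2: P2 pit1 -> P1=[6,6,3,2,5,5](0) P2=[4,0,5,1,4,5](2)
Move 3: P2 pit2 -> P1=[7,6,3,2,5,5](0) P2=[4,0,0,2,5,6](3)
Move 4: P2 pit0 -> P1=[7,6,3,2,5,5](0) P2=[0,1,1,3,6,6](3)
Move 5: P2 pit3 -> P1=[7,6,3,2,5,5](0) P2=[0,1,1,0,7,7](4)

Answer: 7 6 3 2 5 5 0 0 1 1 0 7 7 4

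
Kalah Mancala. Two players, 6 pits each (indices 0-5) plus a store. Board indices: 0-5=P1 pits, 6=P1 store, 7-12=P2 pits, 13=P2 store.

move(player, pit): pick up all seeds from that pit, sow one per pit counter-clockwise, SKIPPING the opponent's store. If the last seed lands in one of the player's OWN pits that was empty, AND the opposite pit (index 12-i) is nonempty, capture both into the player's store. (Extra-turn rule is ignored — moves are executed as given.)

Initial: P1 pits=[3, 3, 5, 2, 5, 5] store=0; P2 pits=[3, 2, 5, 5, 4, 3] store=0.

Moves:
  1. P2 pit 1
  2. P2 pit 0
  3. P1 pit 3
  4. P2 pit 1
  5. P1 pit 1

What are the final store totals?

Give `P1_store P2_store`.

Move 1: P2 pit1 -> P1=[3,3,5,2,5,5](0) P2=[3,0,6,6,4,3](0)
Move 2: P2 pit0 -> P1=[3,3,5,2,5,5](0) P2=[0,1,7,7,4,3](0)
Move 3: P1 pit3 -> P1=[3,3,5,0,6,6](0) P2=[0,1,7,7,4,3](0)
Move 4: P2 pit1 -> P1=[3,3,5,0,6,6](0) P2=[0,0,8,7,4,3](0)
Move 5: P1 pit1 -> P1=[3,0,6,1,7,6](0) P2=[0,0,8,7,4,3](0)

Answer: 0 0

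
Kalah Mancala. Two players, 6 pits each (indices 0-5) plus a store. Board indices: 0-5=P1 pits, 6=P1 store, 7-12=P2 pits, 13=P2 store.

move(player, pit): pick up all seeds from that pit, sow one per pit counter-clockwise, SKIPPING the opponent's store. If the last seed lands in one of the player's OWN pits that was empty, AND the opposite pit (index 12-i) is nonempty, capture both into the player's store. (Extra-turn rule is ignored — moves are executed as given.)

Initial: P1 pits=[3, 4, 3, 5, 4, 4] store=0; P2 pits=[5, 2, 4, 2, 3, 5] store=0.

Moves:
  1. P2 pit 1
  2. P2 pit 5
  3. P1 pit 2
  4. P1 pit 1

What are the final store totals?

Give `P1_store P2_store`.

Answer: 2 1

Derivation:
Move 1: P2 pit1 -> P1=[3,4,3,5,4,4](0) P2=[5,0,5,3,3,5](0)
Move 2: P2 pit5 -> P1=[4,5,4,6,4,4](0) P2=[5,0,5,3,3,0](1)
Move 3: P1 pit2 -> P1=[4,5,0,7,5,5](1) P2=[5,0,5,3,3,0](1)
Move 4: P1 pit1 -> P1=[4,0,1,8,6,6](2) P2=[5,0,5,3,3,0](1)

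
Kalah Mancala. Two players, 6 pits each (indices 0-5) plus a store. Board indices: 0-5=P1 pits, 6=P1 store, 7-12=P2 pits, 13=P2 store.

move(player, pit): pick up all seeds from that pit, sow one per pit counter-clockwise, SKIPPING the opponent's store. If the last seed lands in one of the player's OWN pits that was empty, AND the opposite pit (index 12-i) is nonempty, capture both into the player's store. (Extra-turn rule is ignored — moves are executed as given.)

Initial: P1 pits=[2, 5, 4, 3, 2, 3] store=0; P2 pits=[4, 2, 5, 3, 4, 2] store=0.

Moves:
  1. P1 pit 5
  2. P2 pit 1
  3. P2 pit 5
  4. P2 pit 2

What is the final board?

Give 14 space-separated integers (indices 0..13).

Answer: 4 6 4 3 2 0 1 5 0 0 5 6 1 2

Derivation:
Move 1: P1 pit5 -> P1=[2,5,4,3,2,0](1) P2=[5,3,5,3,4,2](0)
Move 2: P2 pit1 -> P1=[2,5,4,3,2,0](1) P2=[5,0,6,4,5,2](0)
Move 3: P2 pit5 -> P1=[3,5,4,3,2,0](1) P2=[5,0,6,4,5,0](1)
Move 4: P2 pit2 -> P1=[4,6,4,3,2,0](1) P2=[5,0,0,5,6,1](2)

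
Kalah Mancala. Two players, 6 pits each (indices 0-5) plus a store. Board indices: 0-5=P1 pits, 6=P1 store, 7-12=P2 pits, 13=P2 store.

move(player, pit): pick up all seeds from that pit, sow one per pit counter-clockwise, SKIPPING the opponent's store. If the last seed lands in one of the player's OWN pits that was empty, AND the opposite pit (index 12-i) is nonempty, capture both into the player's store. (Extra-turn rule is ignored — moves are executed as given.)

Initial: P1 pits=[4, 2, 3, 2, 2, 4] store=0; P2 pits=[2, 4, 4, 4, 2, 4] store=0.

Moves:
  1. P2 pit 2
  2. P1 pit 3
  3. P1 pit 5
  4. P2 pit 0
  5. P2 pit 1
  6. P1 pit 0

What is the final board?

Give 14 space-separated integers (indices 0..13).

Answer: 0 3 4 1 4 1 1 0 0 3 8 4 6 2

Derivation:
Move 1: P2 pit2 -> P1=[4,2,3,2,2,4](0) P2=[2,4,0,5,3,5](1)
Move 2: P1 pit3 -> P1=[4,2,3,0,3,5](0) P2=[2,4,0,5,3,5](1)
Move 3: P1 pit5 -> P1=[4,2,3,0,3,0](1) P2=[3,5,1,6,3,5](1)
Move 4: P2 pit0 -> P1=[4,2,3,0,3,0](1) P2=[0,6,2,7,3,5](1)
Move 5: P2 pit1 -> P1=[5,2,3,0,3,0](1) P2=[0,0,3,8,4,6](2)
Move 6: P1 pit0 -> P1=[0,3,4,1,4,1](1) P2=[0,0,3,8,4,6](2)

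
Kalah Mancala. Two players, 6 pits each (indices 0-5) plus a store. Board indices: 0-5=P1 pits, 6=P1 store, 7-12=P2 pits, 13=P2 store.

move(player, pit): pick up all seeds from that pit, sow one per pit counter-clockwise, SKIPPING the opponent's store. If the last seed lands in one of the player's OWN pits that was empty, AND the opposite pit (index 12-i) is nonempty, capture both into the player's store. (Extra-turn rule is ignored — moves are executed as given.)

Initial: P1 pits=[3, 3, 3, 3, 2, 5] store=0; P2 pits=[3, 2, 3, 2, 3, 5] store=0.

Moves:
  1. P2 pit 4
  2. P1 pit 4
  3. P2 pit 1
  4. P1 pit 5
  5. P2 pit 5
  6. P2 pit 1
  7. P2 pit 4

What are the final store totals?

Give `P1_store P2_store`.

Move 1: P2 pit4 -> P1=[4,3,3,3,2,5](0) P2=[3,2,3,2,0,6](1)
Move 2: P1 pit4 -> P1=[4,3,3,3,0,6](1) P2=[3,2,3,2,0,6](1)
Move 3: P2 pit1 -> P1=[4,3,3,3,0,6](1) P2=[3,0,4,3,0,6](1)
Move 4: P1 pit5 -> P1=[4,3,3,3,0,0](2) P2=[4,1,5,4,1,6](1)
Move 5: P2 pit5 -> P1=[5,4,4,4,1,0](2) P2=[4,1,5,4,1,0](2)
Move 6: P2 pit1 -> P1=[5,4,4,4,1,0](2) P2=[4,0,6,4,1,0](2)
Move 7: P2 pit4 -> P1=[0,4,4,4,1,0](2) P2=[4,0,6,4,0,0](8)

Answer: 2 8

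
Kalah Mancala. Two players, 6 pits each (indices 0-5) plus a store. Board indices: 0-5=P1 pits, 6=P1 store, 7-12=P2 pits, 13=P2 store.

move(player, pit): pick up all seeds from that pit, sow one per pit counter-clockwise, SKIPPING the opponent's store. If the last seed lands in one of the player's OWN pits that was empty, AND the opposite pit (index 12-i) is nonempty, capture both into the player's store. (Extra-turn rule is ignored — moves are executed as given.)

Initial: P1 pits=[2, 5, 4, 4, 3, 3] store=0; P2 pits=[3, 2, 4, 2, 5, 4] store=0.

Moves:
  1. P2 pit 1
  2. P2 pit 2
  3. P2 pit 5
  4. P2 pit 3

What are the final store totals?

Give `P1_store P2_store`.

Answer: 0 3

Derivation:
Move 1: P2 pit1 -> P1=[2,5,4,4,3,3](0) P2=[3,0,5,3,5,4](0)
Move 2: P2 pit2 -> P1=[3,5,4,4,3,3](0) P2=[3,0,0,4,6,5](1)
Move 3: P2 pit5 -> P1=[4,6,5,5,3,3](0) P2=[3,0,0,4,6,0](2)
Move 4: P2 pit3 -> P1=[5,6,5,5,3,3](0) P2=[3,0,0,0,7,1](3)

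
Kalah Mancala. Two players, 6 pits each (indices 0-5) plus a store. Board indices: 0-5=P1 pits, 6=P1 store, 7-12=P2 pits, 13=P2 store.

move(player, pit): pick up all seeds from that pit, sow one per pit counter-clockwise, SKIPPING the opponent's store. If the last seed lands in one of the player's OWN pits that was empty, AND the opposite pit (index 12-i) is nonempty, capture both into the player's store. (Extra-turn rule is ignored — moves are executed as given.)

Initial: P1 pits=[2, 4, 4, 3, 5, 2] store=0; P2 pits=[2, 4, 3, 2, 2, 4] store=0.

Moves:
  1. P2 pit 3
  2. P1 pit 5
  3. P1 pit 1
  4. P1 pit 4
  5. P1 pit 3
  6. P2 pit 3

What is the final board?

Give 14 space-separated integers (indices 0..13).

Answer: 2 0 5 0 1 2 7 2 5 4 0 4 5 0

Derivation:
Move 1: P2 pit3 -> P1=[2,4,4,3,5,2](0) P2=[2,4,3,0,3,5](0)
Move 2: P1 pit5 -> P1=[2,4,4,3,5,0](1) P2=[3,4,3,0,3,5](0)
Move 3: P1 pit1 -> P1=[2,0,5,4,6,0](5) P2=[0,4,3,0,3,5](0)
Move 4: P1 pit4 -> P1=[2,0,5,4,0,1](6) P2=[1,5,4,1,3,5](0)
Move 5: P1 pit3 -> P1=[2,0,5,0,1,2](7) P2=[2,5,4,1,3,5](0)
Move 6: P2 pit3 -> P1=[2,0,5,0,1,2](7) P2=[2,5,4,0,4,5](0)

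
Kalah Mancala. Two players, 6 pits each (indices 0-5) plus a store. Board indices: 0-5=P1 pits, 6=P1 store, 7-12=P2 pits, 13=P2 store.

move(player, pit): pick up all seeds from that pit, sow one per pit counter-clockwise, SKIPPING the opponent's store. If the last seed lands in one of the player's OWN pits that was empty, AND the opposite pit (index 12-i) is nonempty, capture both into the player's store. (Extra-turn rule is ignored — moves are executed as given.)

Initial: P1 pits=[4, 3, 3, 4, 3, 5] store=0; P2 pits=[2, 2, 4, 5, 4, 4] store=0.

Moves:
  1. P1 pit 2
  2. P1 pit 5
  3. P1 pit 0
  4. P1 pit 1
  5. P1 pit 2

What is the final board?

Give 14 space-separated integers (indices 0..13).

Move 1: P1 pit2 -> P1=[4,3,0,5,4,6](0) P2=[2,2,4,5,4,4](0)
Move 2: P1 pit5 -> P1=[4,3,0,5,4,0](1) P2=[3,3,5,6,5,4](0)
Move 3: P1 pit0 -> P1=[0,4,1,6,5,0](1) P2=[3,3,5,6,5,4](0)
Move 4: P1 pit1 -> P1=[0,0,2,7,6,0](5) P2=[0,3,5,6,5,4](0)
Move 5: P1 pit2 -> P1=[0,0,0,8,7,0](5) P2=[0,3,5,6,5,4](0)

Answer: 0 0 0 8 7 0 5 0 3 5 6 5 4 0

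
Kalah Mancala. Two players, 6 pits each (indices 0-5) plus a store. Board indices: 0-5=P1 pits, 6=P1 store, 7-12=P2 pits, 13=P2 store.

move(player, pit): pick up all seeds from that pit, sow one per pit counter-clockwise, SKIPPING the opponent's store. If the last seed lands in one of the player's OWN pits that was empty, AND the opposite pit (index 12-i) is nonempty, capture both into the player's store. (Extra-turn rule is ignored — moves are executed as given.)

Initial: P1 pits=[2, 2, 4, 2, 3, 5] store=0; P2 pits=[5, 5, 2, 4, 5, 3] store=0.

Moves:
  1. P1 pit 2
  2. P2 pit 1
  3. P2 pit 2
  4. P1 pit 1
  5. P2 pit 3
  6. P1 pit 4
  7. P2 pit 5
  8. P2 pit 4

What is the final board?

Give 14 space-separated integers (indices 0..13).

Move 1: P1 pit2 -> P1=[2,2,0,3,4,6](1) P2=[5,5,2,4,5,3](0)
Move 2: P2 pit1 -> P1=[2,2,0,3,4,6](1) P2=[5,0,3,5,6,4](1)
Move 3: P2 pit2 -> P1=[2,2,0,3,4,6](1) P2=[5,0,0,6,7,5](1)
Move 4: P1 pit1 -> P1=[2,0,1,4,4,6](1) P2=[5,0,0,6,7,5](1)
Move 5: P2 pit3 -> P1=[3,1,2,4,4,6](1) P2=[5,0,0,0,8,6](2)
Move 6: P1 pit4 -> P1=[3,1,2,4,0,7](2) P2=[6,1,0,0,8,6](2)
Move 7: P2 pit5 -> P1=[4,2,3,5,1,7](2) P2=[6,1,0,0,8,0](3)
Move 8: P2 pit4 -> P1=[5,3,4,6,2,8](2) P2=[6,1,0,0,0,1](4)

Answer: 5 3 4 6 2 8 2 6 1 0 0 0 1 4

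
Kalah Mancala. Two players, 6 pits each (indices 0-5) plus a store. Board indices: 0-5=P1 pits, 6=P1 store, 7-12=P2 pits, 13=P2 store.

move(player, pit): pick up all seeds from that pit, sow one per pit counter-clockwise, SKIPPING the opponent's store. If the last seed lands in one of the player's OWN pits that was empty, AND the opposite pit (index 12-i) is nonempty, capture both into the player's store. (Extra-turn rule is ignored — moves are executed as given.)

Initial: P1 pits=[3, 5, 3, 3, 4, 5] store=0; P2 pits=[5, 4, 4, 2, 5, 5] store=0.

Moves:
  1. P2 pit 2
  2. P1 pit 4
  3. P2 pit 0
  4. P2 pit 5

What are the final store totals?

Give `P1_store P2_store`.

Move 1: P2 pit2 -> P1=[3,5,3,3,4,5](0) P2=[5,4,0,3,6,6](1)
Move 2: P1 pit4 -> P1=[3,5,3,3,0,6](1) P2=[6,5,0,3,6,6](1)
Move 3: P2 pit0 -> P1=[3,5,3,3,0,6](1) P2=[0,6,1,4,7,7](2)
Move 4: P2 pit5 -> P1=[4,6,4,4,1,7](1) P2=[0,6,1,4,7,0](3)

Answer: 1 3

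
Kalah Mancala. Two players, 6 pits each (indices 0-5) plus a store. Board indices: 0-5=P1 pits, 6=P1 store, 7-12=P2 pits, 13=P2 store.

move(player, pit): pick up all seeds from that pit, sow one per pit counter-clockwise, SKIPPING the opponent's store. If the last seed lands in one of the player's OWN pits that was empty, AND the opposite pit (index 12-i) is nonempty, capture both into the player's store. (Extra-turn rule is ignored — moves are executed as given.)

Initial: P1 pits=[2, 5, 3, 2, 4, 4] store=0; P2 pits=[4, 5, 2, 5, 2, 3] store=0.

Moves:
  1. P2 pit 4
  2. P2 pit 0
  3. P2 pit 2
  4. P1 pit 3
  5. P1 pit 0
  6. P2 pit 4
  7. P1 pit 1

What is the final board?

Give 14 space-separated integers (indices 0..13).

Move 1: P2 pit4 -> P1=[2,5,3,2,4,4](0) P2=[4,5,2,5,0,4](1)
Move 2: P2 pit0 -> P1=[2,0,3,2,4,4](0) P2=[0,6,3,6,0,4](7)
Move 3: P2 pit2 -> P1=[2,0,3,2,4,4](0) P2=[0,6,0,7,1,5](7)
Move 4: P1 pit3 -> P1=[2,0,3,0,5,5](0) P2=[0,6,0,7,1,5](7)
Move 5: P1 pit0 -> P1=[0,1,4,0,5,5](0) P2=[0,6,0,7,1,5](7)
Move 6: P2 pit4 -> P1=[0,1,4,0,5,5](0) P2=[0,6,0,7,0,6](7)
Move 7: P1 pit1 -> P1=[0,0,5,0,5,5](0) P2=[0,6,0,7,0,6](7)

Answer: 0 0 5 0 5 5 0 0 6 0 7 0 6 7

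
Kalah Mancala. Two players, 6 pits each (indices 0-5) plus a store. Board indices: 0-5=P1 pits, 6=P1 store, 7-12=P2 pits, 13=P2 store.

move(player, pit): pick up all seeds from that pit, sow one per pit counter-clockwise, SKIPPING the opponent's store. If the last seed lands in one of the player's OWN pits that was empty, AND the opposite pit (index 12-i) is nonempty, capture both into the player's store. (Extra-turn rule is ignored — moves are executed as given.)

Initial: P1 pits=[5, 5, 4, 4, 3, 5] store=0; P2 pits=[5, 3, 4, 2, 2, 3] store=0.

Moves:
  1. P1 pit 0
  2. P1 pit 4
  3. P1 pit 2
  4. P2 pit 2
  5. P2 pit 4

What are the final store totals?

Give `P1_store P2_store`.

Move 1: P1 pit0 -> P1=[0,6,5,5,4,6](0) P2=[5,3,4,2,2,3](0)
Move 2: P1 pit4 -> P1=[0,6,5,5,0,7](1) P2=[6,4,4,2,2,3](0)
Move 3: P1 pit2 -> P1=[0,6,0,6,1,8](2) P2=[7,4,4,2,2,3](0)
Move 4: P2 pit2 -> P1=[0,6,0,6,1,8](2) P2=[7,4,0,3,3,4](1)
Move 5: P2 pit4 -> P1=[1,6,0,6,1,8](2) P2=[7,4,0,3,0,5](2)

Answer: 2 2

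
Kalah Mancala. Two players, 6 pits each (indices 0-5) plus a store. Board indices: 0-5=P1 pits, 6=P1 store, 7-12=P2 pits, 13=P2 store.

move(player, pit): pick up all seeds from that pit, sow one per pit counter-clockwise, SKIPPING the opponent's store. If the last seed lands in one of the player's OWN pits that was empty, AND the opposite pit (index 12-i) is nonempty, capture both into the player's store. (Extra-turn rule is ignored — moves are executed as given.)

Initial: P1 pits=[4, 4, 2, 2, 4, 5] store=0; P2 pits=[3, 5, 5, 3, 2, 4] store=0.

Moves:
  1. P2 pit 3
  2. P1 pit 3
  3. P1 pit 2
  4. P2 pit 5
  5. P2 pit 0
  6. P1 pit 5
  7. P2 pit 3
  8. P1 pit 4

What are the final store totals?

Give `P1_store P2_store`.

Move 1: P2 pit3 -> P1=[4,4,2,2,4,5](0) P2=[3,5,5,0,3,5](1)
Move 2: P1 pit3 -> P1=[4,4,2,0,5,6](0) P2=[3,5,5,0,3,5](1)
Move 3: P1 pit2 -> P1=[4,4,0,1,6,6](0) P2=[3,5,5,0,3,5](1)
Move 4: P2 pit5 -> P1=[5,5,1,2,6,6](0) P2=[3,5,5,0,3,0](2)
Move 5: P2 pit0 -> P1=[5,5,0,2,6,6](0) P2=[0,6,6,0,3,0](4)
Move 6: P1 pit5 -> P1=[5,5,0,2,6,0](1) P2=[1,7,7,1,4,0](4)
Move 7: P2 pit3 -> P1=[5,5,0,2,6,0](1) P2=[1,7,7,0,5,0](4)
Move 8: P1 pit4 -> P1=[5,5,0,2,0,1](2) P2=[2,8,8,1,5,0](4)

Answer: 2 4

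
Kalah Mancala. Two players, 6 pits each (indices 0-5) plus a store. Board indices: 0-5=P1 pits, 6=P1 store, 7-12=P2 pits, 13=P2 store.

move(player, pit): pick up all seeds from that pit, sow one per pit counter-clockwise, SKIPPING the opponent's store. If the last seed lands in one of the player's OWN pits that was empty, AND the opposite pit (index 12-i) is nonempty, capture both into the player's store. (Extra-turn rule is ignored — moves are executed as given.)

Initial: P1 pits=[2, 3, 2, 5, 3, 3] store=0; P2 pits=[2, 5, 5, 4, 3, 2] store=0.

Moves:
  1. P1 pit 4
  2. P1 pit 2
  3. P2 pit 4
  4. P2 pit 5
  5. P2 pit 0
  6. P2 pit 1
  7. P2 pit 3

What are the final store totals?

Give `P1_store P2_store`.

Move 1: P1 pit4 -> P1=[2,3,2,5,0,4](1) P2=[3,5,5,4,3,2](0)
Move 2: P1 pit2 -> P1=[2,3,0,6,0,4](7) P2=[3,0,5,4,3,2](0)
Move 3: P2 pit4 -> P1=[3,3,0,6,0,4](7) P2=[3,0,5,4,0,3](1)
Move 4: P2 pit5 -> P1=[4,4,0,6,0,4](7) P2=[3,0,5,4,0,0](2)
Move 5: P2 pit0 -> P1=[4,4,0,6,0,4](7) P2=[0,1,6,5,0,0](2)
Move 6: P2 pit1 -> P1=[4,4,0,6,0,4](7) P2=[0,0,7,5,0,0](2)
Move 7: P2 pit3 -> P1=[5,5,0,6,0,4](7) P2=[0,0,7,0,1,1](3)

Answer: 7 3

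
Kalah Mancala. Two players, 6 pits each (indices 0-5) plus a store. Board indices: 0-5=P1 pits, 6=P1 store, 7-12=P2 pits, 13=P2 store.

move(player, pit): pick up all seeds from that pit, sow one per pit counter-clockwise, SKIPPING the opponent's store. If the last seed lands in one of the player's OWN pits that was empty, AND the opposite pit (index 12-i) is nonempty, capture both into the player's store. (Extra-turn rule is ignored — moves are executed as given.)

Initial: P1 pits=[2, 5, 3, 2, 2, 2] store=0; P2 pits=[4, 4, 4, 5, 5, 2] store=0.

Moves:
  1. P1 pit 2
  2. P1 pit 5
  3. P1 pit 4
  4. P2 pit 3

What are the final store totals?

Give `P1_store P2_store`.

Answer: 2 1

Derivation:
Move 1: P1 pit2 -> P1=[2,5,0,3,3,3](0) P2=[4,4,4,5,5,2](0)
Move 2: P1 pit5 -> P1=[2,5,0,3,3,0](1) P2=[5,5,4,5,5,2](0)
Move 3: P1 pit4 -> P1=[2,5,0,3,0,1](2) P2=[6,5,4,5,5,2](0)
Move 4: P2 pit3 -> P1=[3,6,0,3,0,1](2) P2=[6,5,4,0,6,3](1)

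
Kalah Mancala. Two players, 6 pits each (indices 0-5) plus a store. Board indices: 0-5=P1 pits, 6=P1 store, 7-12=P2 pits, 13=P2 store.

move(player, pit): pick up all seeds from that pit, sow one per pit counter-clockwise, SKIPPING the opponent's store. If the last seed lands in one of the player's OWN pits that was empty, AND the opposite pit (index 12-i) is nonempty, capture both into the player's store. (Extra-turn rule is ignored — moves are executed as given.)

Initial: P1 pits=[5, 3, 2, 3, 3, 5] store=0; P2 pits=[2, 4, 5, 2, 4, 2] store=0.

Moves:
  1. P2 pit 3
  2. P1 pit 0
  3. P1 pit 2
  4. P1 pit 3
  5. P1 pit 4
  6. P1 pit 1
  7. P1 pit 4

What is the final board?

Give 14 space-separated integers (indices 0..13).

Move 1: P2 pit3 -> P1=[5,3,2,3,3,5](0) P2=[2,4,5,0,5,3](0)
Move 2: P1 pit0 -> P1=[0,4,3,4,4,6](0) P2=[2,4,5,0,5,3](0)
Move 3: P1 pit2 -> P1=[0,4,0,5,5,7](0) P2=[2,4,5,0,5,3](0)
Move 4: P1 pit3 -> P1=[0,4,0,0,6,8](1) P2=[3,5,5,0,5,3](0)
Move 5: P1 pit4 -> P1=[0,4,0,0,0,9](2) P2=[4,6,6,1,5,3](0)
Move 6: P1 pit1 -> P1=[0,0,1,1,1,10](2) P2=[4,6,6,1,5,3](0)
Move 7: P1 pit4 -> P1=[0,0,1,1,0,11](2) P2=[4,6,6,1,5,3](0)

Answer: 0 0 1 1 0 11 2 4 6 6 1 5 3 0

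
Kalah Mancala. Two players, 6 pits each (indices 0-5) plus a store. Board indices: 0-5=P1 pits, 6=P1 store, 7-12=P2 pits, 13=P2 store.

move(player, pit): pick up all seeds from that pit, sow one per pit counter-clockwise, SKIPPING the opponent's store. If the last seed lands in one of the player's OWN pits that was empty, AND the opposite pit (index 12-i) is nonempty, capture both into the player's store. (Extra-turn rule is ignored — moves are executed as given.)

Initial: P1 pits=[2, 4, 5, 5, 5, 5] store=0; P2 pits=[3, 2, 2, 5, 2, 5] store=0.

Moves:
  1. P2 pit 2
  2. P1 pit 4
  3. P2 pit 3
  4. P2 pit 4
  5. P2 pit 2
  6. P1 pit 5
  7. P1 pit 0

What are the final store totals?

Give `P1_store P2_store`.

Move 1: P2 pit2 -> P1=[2,4,5,5,5,5](0) P2=[3,2,0,6,3,5](0)
Move 2: P1 pit4 -> P1=[2,4,5,5,0,6](1) P2=[4,3,1,6,3,5](0)
Move 3: P2 pit3 -> P1=[3,5,6,5,0,6](1) P2=[4,3,1,0,4,6](1)
Move 4: P2 pit4 -> P1=[4,6,6,5,0,6](1) P2=[4,3,1,0,0,7](2)
Move 5: P2 pit2 -> P1=[4,6,0,5,0,6](1) P2=[4,3,0,0,0,7](9)
Move 6: P1 pit5 -> P1=[4,6,0,5,0,0](2) P2=[5,4,1,1,1,7](9)
Move 7: P1 pit0 -> P1=[0,7,1,6,0,0](7) P2=[5,0,1,1,1,7](9)

Answer: 7 9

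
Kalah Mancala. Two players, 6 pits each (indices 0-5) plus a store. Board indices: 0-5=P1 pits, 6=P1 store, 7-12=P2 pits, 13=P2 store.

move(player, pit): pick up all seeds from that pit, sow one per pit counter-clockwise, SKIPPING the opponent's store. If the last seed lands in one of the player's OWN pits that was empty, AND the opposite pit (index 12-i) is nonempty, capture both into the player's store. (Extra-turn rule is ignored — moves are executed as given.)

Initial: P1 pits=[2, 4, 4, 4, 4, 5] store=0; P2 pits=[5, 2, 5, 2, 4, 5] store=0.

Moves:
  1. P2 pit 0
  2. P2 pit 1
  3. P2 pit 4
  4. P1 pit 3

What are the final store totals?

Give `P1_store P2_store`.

Move 1: P2 pit0 -> P1=[2,4,4,4,4,5](0) P2=[0,3,6,3,5,6](0)
Move 2: P2 pit1 -> P1=[2,4,4,4,4,5](0) P2=[0,0,7,4,6,6](0)
Move 3: P2 pit4 -> P1=[3,5,5,5,4,5](0) P2=[0,0,7,4,0,7](1)
Move 4: P1 pit3 -> P1=[3,5,5,0,5,6](1) P2=[1,1,7,4,0,7](1)

Answer: 1 1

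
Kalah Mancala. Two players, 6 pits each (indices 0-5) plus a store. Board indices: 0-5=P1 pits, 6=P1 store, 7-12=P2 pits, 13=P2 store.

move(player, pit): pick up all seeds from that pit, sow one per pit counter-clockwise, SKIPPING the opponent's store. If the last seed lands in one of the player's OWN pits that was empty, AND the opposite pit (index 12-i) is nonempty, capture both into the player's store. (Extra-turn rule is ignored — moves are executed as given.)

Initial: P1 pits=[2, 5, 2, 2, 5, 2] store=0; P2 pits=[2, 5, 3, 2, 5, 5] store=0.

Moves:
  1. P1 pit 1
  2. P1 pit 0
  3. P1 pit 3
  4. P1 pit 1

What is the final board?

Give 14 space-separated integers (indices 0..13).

Answer: 0 0 5 0 7 4 2 2 5 3 2 5 5 0

Derivation:
Move 1: P1 pit1 -> P1=[2,0,3,3,6,3](1) P2=[2,5,3,2,5,5](0)
Move 2: P1 pit0 -> P1=[0,1,4,3,6,3](1) P2=[2,5,3,2,5,5](0)
Move 3: P1 pit3 -> P1=[0,1,4,0,7,4](2) P2=[2,5,3,2,5,5](0)
Move 4: P1 pit1 -> P1=[0,0,5,0,7,4](2) P2=[2,5,3,2,5,5](0)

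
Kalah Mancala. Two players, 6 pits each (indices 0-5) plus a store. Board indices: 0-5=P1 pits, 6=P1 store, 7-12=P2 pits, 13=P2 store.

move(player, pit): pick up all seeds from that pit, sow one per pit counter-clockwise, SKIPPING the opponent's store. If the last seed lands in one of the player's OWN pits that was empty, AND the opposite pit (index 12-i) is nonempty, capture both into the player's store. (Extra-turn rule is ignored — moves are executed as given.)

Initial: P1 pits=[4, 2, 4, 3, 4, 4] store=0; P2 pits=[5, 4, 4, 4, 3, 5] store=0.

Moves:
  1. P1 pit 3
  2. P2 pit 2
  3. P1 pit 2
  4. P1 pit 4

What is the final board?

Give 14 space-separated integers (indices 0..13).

Answer: 4 2 0 1 0 7 3 6 5 1 6 4 6 1

Derivation:
Move 1: P1 pit3 -> P1=[4,2,4,0,5,5](1) P2=[5,4,4,4,3,5](0)
Move 2: P2 pit2 -> P1=[4,2,4,0,5,5](1) P2=[5,4,0,5,4,6](1)
Move 3: P1 pit2 -> P1=[4,2,0,1,6,6](2) P2=[5,4,0,5,4,6](1)
Move 4: P1 pit4 -> P1=[4,2,0,1,0,7](3) P2=[6,5,1,6,4,6](1)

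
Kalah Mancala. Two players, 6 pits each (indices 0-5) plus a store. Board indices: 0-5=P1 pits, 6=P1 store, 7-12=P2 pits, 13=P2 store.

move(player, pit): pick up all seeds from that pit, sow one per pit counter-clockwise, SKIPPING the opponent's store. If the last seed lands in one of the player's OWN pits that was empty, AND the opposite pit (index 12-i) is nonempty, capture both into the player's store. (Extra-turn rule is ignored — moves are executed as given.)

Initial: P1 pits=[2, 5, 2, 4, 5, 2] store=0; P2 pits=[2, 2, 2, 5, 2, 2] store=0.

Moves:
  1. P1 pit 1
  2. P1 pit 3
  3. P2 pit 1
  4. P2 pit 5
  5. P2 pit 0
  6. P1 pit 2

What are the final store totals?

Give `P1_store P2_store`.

Answer: 2 1

Derivation:
Move 1: P1 pit1 -> P1=[2,0,3,5,6,3](1) P2=[2,2,2,5,2,2](0)
Move 2: P1 pit3 -> P1=[2,0,3,0,7,4](2) P2=[3,3,2,5,2,2](0)
Move 3: P2 pit1 -> P1=[2,0,3,0,7,4](2) P2=[3,0,3,6,3,2](0)
Move 4: P2 pit5 -> P1=[3,0,3,0,7,4](2) P2=[3,0,3,6,3,0](1)
Move 5: P2 pit0 -> P1=[3,0,3,0,7,4](2) P2=[0,1,4,7,3,0](1)
Move 6: P1 pit2 -> P1=[3,0,0,1,8,5](2) P2=[0,1,4,7,3,0](1)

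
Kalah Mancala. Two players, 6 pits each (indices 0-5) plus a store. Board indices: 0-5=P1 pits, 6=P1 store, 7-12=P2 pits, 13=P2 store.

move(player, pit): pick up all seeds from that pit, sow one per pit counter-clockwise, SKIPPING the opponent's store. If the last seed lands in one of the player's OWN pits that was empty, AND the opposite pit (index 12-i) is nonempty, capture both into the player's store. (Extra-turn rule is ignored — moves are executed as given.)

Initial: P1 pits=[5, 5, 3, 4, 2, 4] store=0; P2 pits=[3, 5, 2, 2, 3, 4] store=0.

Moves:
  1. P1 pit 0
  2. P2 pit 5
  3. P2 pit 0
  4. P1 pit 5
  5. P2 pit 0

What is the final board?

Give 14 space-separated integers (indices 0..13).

Move 1: P1 pit0 -> P1=[0,6,4,5,3,5](0) P2=[3,5,2,2,3,4](0)
Move 2: P2 pit5 -> P1=[1,7,5,5,3,5](0) P2=[3,5,2,2,3,0](1)
Move 3: P2 pit0 -> P1=[1,7,5,5,3,5](0) P2=[0,6,3,3,3,0](1)
Move 4: P1 pit5 -> P1=[1,7,5,5,3,0](1) P2=[1,7,4,4,3,0](1)
Move 5: P2 pit0 -> P1=[1,7,5,5,3,0](1) P2=[0,8,4,4,3,0](1)

Answer: 1 7 5 5 3 0 1 0 8 4 4 3 0 1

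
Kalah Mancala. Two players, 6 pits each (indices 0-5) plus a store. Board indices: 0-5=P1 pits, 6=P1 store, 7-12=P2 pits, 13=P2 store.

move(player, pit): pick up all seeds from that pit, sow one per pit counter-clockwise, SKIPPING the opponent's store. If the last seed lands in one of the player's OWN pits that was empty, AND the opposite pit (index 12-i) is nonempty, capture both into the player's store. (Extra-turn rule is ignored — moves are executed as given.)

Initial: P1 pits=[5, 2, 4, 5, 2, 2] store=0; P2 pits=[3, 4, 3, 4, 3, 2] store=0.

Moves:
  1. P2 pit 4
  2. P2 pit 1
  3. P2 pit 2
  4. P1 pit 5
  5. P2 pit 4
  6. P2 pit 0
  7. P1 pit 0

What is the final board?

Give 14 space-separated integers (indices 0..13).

Answer: 0 1 5 6 3 1 2 0 1 1 7 0 6 6

Derivation:
Move 1: P2 pit4 -> P1=[6,2,4,5,2,2](0) P2=[3,4,3,4,0,3](1)
Move 2: P2 pit1 -> P1=[6,2,4,5,2,2](0) P2=[3,0,4,5,1,4](1)
Move 3: P2 pit2 -> P1=[6,2,4,5,2,2](0) P2=[3,0,0,6,2,5](2)
Move 4: P1 pit5 -> P1=[6,2,4,5,2,0](1) P2=[4,0,0,6,2,5](2)
Move 5: P2 pit4 -> P1=[6,2,4,5,2,0](1) P2=[4,0,0,6,0,6](3)
Move 6: P2 pit0 -> P1=[6,0,4,5,2,0](1) P2=[0,1,1,7,0,6](6)
Move 7: P1 pit0 -> P1=[0,1,5,6,3,1](2) P2=[0,1,1,7,0,6](6)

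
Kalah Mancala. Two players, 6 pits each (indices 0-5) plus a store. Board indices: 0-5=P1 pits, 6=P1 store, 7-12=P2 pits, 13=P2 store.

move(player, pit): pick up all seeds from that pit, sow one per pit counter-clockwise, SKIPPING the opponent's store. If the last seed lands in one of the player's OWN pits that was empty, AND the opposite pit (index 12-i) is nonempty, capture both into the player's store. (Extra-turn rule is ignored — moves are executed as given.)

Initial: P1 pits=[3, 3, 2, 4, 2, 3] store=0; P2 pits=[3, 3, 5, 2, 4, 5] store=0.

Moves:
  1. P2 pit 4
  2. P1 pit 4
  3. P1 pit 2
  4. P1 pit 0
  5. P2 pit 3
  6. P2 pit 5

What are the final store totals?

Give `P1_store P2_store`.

Answer: 5 2

Derivation:
Move 1: P2 pit4 -> P1=[4,4,2,4,2,3](0) P2=[3,3,5,2,0,6](1)
Move 2: P1 pit4 -> P1=[4,4,2,4,0,4](1) P2=[3,3,5,2,0,6](1)
Move 3: P1 pit2 -> P1=[4,4,0,5,0,4](5) P2=[3,0,5,2,0,6](1)
Move 4: P1 pit0 -> P1=[0,5,1,6,1,4](5) P2=[3,0,5,2,0,6](1)
Move 5: P2 pit3 -> P1=[0,5,1,6,1,4](5) P2=[3,0,5,0,1,7](1)
Move 6: P2 pit5 -> P1=[1,6,2,7,2,5](5) P2=[3,0,5,0,1,0](2)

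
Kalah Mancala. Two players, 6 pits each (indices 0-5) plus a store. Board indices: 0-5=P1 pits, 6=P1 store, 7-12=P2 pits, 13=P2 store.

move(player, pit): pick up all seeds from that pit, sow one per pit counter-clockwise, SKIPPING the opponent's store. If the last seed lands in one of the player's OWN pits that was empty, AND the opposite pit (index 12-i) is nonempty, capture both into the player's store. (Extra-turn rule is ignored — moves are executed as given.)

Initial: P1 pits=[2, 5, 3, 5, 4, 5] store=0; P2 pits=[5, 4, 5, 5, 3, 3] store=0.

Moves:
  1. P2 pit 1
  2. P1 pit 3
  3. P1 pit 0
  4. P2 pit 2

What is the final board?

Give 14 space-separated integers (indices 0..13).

Answer: 1 7 4 0 5 6 1 6 1 0 7 5 5 1

Derivation:
Move 1: P2 pit1 -> P1=[2,5,3,5,4,5](0) P2=[5,0,6,6,4,4](0)
Move 2: P1 pit3 -> P1=[2,5,3,0,5,6](1) P2=[6,1,6,6,4,4](0)
Move 3: P1 pit0 -> P1=[0,6,4,0,5,6](1) P2=[6,1,6,6,4,4](0)
Move 4: P2 pit2 -> P1=[1,7,4,0,5,6](1) P2=[6,1,0,7,5,5](1)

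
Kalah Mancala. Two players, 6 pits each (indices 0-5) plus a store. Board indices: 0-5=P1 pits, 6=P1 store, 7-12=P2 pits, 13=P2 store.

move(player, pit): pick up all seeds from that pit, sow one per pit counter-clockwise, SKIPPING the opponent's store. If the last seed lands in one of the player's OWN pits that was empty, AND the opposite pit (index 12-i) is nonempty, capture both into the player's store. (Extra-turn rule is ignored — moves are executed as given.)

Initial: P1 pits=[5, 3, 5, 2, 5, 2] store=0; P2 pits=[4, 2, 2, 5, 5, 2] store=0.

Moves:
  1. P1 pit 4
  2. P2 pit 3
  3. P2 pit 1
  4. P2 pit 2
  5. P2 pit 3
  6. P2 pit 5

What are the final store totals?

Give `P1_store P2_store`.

Answer: 1 3

Derivation:
Move 1: P1 pit4 -> P1=[5,3,5,2,0,3](1) P2=[5,3,3,5,5,2](0)
Move 2: P2 pit3 -> P1=[6,4,5,2,0,3](1) P2=[5,3,3,0,6,3](1)
Move 3: P2 pit1 -> P1=[6,4,5,2,0,3](1) P2=[5,0,4,1,7,3](1)
Move 4: P2 pit2 -> P1=[6,4,5,2,0,3](1) P2=[5,0,0,2,8,4](2)
Move 5: P2 pit3 -> P1=[6,4,5,2,0,3](1) P2=[5,0,0,0,9,5](2)
Move 6: P2 pit5 -> P1=[7,5,6,3,0,3](1) P2=[5,0,0,0,9,0](3)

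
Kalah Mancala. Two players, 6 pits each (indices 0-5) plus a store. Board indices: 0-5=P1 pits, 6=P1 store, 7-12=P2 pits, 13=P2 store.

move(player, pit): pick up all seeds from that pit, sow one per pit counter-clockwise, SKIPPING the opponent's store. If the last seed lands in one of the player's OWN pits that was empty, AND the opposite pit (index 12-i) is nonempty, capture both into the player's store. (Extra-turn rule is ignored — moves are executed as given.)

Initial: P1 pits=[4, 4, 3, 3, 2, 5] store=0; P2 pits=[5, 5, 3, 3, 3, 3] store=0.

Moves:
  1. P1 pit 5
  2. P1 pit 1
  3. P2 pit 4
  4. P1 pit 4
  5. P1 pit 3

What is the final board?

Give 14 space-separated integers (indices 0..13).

Move 1: P1 pit5 -> P1=[4,4,3,3,2,0](1) P2=[6,6,4,4,3,3](0)
Move 2: P1 pit1 -> P1=[4,0,4,4,3,0](8) P2=[0,6,4,4,3,3](0)
Move 3: P2 pit4 -> P1=[5,0,4,4,3,0](8) P2=[0,6,4,4,0,4](1)
Move 4: P1 pit4 -> P1=[5,0,4,4,0,1](9) P2=[1,6,4,4,0,4](1)
Move 5: P1 pit3 -> P1=[5,0,4,0,1,2](10) P2=[2,6,4,4,0,4](1)

Answer: 5 0 4 0 1 2 10 2 6 4 4 0 4 1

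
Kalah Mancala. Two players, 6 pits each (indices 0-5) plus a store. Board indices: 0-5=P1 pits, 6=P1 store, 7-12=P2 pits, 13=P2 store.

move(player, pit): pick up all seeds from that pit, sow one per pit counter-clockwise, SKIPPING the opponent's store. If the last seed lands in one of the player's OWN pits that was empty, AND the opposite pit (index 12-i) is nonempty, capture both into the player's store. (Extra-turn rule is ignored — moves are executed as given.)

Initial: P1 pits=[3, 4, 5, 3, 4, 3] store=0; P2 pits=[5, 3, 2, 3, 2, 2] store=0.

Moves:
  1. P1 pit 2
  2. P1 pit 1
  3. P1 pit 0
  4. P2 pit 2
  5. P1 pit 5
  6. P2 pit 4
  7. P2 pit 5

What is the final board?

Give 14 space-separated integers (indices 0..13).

Move 1: P1 pit2 -> P1=[3,4,0,4,5,4](1) P2=[6,3,2,3,2,2](0)
Move 2: P1 pit1 -> P1=[3,0,1,5,6,5](1) P2=[6,3,2,3,2,2](0)
Move 3: P1 pit0 -> P1=[0,1,2,6,6,5](1) P2=[6,3,2,3,2,2](0)
Move 4: P2 pit2 -> P1=[0,1,2,6,6,5](1) P2=[6,3,0,4,3,2](0)
Move 5: P1 pit5 -> P1=[0,1,2,6,6,0](2) P2=[7,4,1,5,3,2](0)
Move 6: P2 pit4 -> P1=[1,1,2,6,6,0](2) P2=[7,4,1,5,0,3](1)
Move 7: P2 pit5 -> P1=[2,2,2,6,6,0](2) P2=[7,4,1,5,0,0](2)

Answer: 2 2 2 6 6 0 2 7 4 1 5 0 0 2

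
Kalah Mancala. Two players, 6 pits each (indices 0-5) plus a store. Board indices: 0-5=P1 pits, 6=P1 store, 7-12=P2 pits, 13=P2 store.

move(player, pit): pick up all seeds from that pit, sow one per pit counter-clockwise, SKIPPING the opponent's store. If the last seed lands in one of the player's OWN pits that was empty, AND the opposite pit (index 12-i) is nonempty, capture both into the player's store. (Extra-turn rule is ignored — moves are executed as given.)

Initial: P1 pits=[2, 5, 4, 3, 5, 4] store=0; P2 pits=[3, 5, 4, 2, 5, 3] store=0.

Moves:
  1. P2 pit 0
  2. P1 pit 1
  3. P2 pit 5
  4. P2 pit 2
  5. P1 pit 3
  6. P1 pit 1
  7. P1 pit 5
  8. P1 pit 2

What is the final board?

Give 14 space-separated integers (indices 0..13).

Answer: 4 0 0 1 8 1 4 3 8 1 5 7 1 2

Derivation:
Move 1: P2 pit0 -> P1=[2,5,4,3,5,4](0) P2=[0,6,5,3,5,3](0)
Move 2: P1 pit1 -> P1=[2,0,5,4,6,5](1) P2=[0,6,5,3,5,3](0)
Move 3: P2 pit5 -> P1=[3,1,5,4,6,5](1) P2=[0,6,5,3,5,0](1)
Move 4: P2 pit2 -> P1=[4,1,5,4,6,5](1) P2=[0,6,0,4,6,1](2)
Move 5: P1 pit3 -> P1=[4,1,5,0,7,6](2) P2=[1,6,0,4,6,1](2)
Move 6: P1 pit1 -> P1=[4,0,6,0,7,6](2) P2=[1,6,0,4,6,1](2)
Move 7: P1 pit5 -> P1=[4,0,6,0,7,0](3) P2=[2,7,1,5,7,1](2)
Move 8: P1 pit2 -> P1=[4,0,0,1,8,1](4) P2=[3,8,1,5,7,1](2)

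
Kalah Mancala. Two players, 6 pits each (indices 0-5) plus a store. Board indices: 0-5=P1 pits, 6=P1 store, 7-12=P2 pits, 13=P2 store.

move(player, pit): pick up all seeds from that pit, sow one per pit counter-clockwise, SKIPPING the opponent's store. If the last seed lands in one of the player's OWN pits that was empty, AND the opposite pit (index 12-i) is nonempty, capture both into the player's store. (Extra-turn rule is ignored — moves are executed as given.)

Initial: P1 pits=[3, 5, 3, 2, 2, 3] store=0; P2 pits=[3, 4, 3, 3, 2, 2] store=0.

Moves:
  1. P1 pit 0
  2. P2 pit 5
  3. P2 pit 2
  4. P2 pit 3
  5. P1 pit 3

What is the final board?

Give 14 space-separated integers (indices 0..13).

Answer: 1 6 4 0 3 4 1 3 4 0 0 4 1 4

Derivation:
Move 1: P1 pit0 -> P1=[0,6,4,3,2,3](0) P2=[3,4,3,3,2,2](0)
Move 2: P2 pit5 -> P1=[1,6,4,3,2,3](0) P2=[3,4,3,3,2,0](1)
Move 3: P2 pit2 -> P1=[0,6,4,3,2,3](0) P2=[3,4,0,4,3,0](3)
Move 4: P2 pit3 -> P1=[1,6,4,3,2,3](0) P2=[3,4,0,0,4,1](4)
Move 5: P1 pit3 -> P1=[1,6,4,0,3,4](1) P2=[3,4,0,0,4,1](4)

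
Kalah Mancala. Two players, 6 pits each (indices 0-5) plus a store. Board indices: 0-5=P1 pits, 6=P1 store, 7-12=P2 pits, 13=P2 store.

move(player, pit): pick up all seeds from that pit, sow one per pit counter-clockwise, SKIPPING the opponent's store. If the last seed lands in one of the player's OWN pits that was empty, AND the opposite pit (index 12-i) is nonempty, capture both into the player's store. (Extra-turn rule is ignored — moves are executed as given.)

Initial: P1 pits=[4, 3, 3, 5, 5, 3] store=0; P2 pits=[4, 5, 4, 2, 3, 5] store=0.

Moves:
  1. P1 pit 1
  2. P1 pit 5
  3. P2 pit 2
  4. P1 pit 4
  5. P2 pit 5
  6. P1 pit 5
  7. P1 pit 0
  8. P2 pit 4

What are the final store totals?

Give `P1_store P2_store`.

Move 1: P1 pit1 -> P1=[4,0,4,6,6,3](0) P2=[4,5,4,2,3,5](0)
Move 2: P1 pit5 -> P1=[4,0,4,6,6,0](1) P2=[5,6,4,2,3,5](0)
Move 3: P2 pit2 -> P1=[4,0,4,6,6,0](1) P2=[5,6,0,3,4,6](1)
Move 4: P1 pit4 -> P1=[4,0,4,6,0,1](2) P2=[6,7,1,4,4,6](1)
Move 5: P2 pit5 -> P1=[5,1,5,7,1,1](2) P2=[6,7,1,4,4,0](2)
Move 6: P1 pit5 -> P1=[5,1,5,7,1,0](3) P2=[6,7,1,4,4,0](2)
Move 7: P1 pit0 -> P1=[0,2,6,8,2,0](10) P2=[0,7,1,4,4,0](2)
Move 8: P2 pit4 -> P1=[1,3,6,8,2,0](10) P2=[0,7,1,4,0,1](3)

Answer: 10 3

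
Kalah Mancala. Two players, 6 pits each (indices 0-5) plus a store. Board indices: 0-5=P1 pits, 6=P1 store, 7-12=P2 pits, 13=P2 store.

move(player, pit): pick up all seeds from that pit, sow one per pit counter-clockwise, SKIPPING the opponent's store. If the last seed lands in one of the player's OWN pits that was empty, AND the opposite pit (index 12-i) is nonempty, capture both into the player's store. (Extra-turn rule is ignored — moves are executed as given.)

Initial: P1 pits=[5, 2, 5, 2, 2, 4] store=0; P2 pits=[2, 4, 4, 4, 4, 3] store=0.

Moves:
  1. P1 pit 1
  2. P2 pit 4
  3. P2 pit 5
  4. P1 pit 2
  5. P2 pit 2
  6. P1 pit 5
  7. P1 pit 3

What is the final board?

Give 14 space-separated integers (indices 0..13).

Answer: 8 2 0 0 4 1 3 5 6 1 6 1 1 3

Derivation:
Move 1: P1 pit1 -> P1=[5,0,6,3,2,4](0) P2=[2,4,4,4,4,3](0)
Move 2: P2 pit4 -> P1=[6,1,6,3,2,4](0) P2=[2,4,4,4,0,4](1)
Move 3: P2 pit5 -> P1=[7,2,7,3,2,4](0) P2=[2,4,4,4,0,0](2)
Move 4: P1 pit2 -> P1=[7,2,0,4,3,5](1) P2=[3,5,5,4,0,0](2)
Move 5: P2 pit2 -> P1=[8,2,0,4,3,5](1) P2=[3,5,0,5,1,1](3)
Move 6: P1 pit5 -> P1=[8,2,0,4,3,0](2) P2=[4,6,1,6,1,1](3)
Move 7: P1 pit3 -> P1=[8,2,0,0,4,1](3) P2=[5,6,1,6,1,1](3)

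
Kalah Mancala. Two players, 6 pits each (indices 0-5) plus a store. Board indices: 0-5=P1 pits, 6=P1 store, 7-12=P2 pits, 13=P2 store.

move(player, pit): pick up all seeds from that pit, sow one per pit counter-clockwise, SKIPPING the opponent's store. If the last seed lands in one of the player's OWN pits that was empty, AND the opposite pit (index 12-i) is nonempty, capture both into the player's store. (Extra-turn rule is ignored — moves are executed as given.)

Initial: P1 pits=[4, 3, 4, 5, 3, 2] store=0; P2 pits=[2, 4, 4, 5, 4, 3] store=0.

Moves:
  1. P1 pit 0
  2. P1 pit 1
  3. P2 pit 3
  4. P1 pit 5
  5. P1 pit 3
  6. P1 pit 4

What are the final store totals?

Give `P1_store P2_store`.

Answer: 3 1

Derivation:
Move 1: P1 pit0 -> P1=[0,4,5,6,4,2](0) P2=[2,4,4,5,4,3](0)
Move 2: P1 pit1 -> P1=[0,0,6,7,5,3](0) P2=[2,4,4,5,4,3](0)
Move 3: P2 pit3 -> P1=[1,1,6,7,5,3](0) P2=[2,4,4,0,5,4](1)
Move 4: P1 pit5 -> P1=[1,1,6,7,5,0](1) P2=[3,5,4,0,5,4](1)
Move 5: P1 pit3 -> P1=[1,1,6,0,6,1](2) P2=[4,6,5,1,5,4](1)
Move 6: P1 pit4 -> P1=[1,1,6,0,0,2](3) P2=[5,7,6,2,5,4](1)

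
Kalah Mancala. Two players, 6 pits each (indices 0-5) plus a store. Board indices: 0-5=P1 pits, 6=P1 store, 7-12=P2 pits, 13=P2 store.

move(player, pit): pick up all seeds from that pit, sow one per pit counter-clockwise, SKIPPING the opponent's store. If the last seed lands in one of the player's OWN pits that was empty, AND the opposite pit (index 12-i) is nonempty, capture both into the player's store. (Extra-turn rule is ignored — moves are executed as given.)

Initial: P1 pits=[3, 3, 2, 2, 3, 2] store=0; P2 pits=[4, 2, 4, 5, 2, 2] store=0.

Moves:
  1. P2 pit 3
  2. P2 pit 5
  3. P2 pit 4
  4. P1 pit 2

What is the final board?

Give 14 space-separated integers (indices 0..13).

Move 1: P2 pit3 -> P1=[4,4,2,2,3,2](0) P2=[4,2,4,0,3,3](1)
Move 2: P2 pit5 -> P1=[5,5,2,2,3,2](0) P2=[4,2,4,0,3,0](2)
Move 3: P2 pit4 -> P1=[6,5,2,2,3,2](0) P2=[4,2,4,0,0,1](3)
Move 4: P1 pit2 -> P1=[6,5,0,3,4,2](0) P2=[4,2,4,0,0,1](3)

Answer: 6 5 0 3 4 2 0 4 2 4 0 0 1 3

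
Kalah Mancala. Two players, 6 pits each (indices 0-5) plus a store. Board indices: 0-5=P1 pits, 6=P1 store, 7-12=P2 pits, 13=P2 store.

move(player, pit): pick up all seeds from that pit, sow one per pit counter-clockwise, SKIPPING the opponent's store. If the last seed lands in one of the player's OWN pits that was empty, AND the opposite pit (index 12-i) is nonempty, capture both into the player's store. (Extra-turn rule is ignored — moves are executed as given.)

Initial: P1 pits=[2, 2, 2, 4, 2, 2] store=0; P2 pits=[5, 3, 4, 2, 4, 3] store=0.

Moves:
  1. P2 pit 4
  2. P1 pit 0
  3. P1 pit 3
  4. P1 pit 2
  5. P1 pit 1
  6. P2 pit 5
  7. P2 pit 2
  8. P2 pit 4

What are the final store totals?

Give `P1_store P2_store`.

Answer: 1 3

Derivation:
Move 1: P2 pit4 -> P1=[3,3,2,4,2,2](0) P2=[5,3,4,2,0,4](1)
Move 2: P1 pit0 -> P1=[0,4,3,5,2,2](0) P2=[5,3,4,2,0,4](1)
Move 3: P1 pit3 -> P1=[0,4,3,0,3,3](1) P2=[6,4,4,2,0,4](1)
Move 4: P1 pit2 -> P1=[0,4,0,1,4,4](1) P2=[6,4,4,2,0,4](1)
Move 5: P1 pit1 -> P1=[0,0,1,2,5,5](1) P2=[6,4,4,2,0,4](1)
Move 6: P2 pit5 -> P1=[1,1,2,2,5,5](1) P2=[6,4,4,2,0,0](2)
Move 7: P2 pit2 -> P1=[1,1,2,2,5,5](1) P2=[6,4,0,3,1,1](3)
Move 8: P2 pit4 -> P1=[1,1,2,2,5,5](1) P2=[6,4,0,3,0,2](3)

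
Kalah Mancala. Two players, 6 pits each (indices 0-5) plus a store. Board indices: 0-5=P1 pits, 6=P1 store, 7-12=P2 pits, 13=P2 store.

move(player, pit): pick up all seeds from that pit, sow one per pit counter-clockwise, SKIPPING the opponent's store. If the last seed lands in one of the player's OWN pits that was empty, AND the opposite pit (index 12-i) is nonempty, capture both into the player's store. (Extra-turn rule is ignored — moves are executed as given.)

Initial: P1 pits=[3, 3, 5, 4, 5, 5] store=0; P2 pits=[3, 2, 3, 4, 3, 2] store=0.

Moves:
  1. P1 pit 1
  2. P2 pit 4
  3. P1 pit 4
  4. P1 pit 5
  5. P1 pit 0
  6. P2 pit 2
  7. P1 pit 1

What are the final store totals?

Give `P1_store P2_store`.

Answer: 7 2

Derivation:
Move 1: P1 pit1 -> P1=[3,0,6,5,6,5](0) P2=[3,2,3,4,3,2](0)
Move 2: P2 pit4 -> P1=[4,0,6,5,6,5](0) P2=[3,2,3,4,0,3](1)
Move 3: P1 pit4 -> P1=[4,0,6,5,0,6](1) P2=[4,3,4,5,0,3](1)
Move 4: P1 pit5 -> P1=[4,0,6,5,0,0](2) P2=[5,4,5,6,1,3](1)
Move 5: P1 pit0 -> P1=[0,1,7,6,0,0](7) P2=[5,0,5,6,1,3](1)
Move 6: P2 pit2 -> P1=[1,1,7,6,0,0](7) P2=[5,0,0,7,2,4](2)
Move 7: P1 pit1 -> P1=[1,0,8,6,0,0](7) P2=[5,0,0,7,2,4](2)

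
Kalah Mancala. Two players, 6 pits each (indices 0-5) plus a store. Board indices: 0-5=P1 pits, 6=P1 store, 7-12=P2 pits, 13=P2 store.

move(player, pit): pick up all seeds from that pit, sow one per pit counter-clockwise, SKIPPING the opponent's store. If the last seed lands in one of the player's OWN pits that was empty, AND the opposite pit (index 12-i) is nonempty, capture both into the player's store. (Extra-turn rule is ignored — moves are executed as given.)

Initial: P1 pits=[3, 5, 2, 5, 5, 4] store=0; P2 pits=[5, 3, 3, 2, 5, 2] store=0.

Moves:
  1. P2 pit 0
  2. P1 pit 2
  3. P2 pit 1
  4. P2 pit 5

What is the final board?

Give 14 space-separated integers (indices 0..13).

Answer: 4 6 1 6 6 4 0 0 0 5 4 7 0 1

Derivation:
Move 1: P2 pit0 -> P1=[3,5,2,5,5,4](0) P2=[0,4,4,3,6,3](0)
Move 2: P1 pit2 -> P1=[3,5,0,6,6,4](0) P2=[0,4,4,3,6,3](0)
Move 3: P2 pit1 -> P1=[3,5,0,6,6,4](0) P2=[0,0,5,4,7,4](0)
Move 4: P2 pit5 -> P1=[4,6,1,6,6,4](0) P2=[0,0,5,4,7,0](1)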